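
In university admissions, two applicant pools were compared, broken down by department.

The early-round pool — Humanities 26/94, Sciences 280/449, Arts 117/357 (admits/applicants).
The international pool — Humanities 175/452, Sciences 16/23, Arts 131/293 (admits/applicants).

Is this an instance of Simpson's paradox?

Humanities: the early-round pool 26/94 = 27.7%, the international pool 175/452 = 38.7% → the international pool
Sciences: the early-round pool 280/449 = 62.4%, the international pool 16/23 = 69.6% → the international pool
Arts: the early-round pool 117/357 = 32.8%, the international pool 131/293 = 44.7% → the international pool
Overall: the early-round pool 423/900 = 47.0%, the international pool 322/768 = 41.9% → the early-round pool
The international pool wins each department group but the early-round pool wins overall — the comparison reverses. The international pool's applicants skew toward Humanities, which has a lower base rate.

Yes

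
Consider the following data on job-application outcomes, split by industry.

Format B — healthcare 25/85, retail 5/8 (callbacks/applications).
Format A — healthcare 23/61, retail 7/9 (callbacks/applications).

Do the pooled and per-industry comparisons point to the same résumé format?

Healthcare: Format B 25/85 = 29.4%, Format A 23/61 = 37.7% → Format A
Retail: Format B 5/8 = 62.5%, Format A 7/9 = 77.8% → Format A
Overall: Format B 30/93 = 32.3%, Format A 30/70 = 42.9% → Format A
Format A wins overall and in every industry group — no reversal.

Yes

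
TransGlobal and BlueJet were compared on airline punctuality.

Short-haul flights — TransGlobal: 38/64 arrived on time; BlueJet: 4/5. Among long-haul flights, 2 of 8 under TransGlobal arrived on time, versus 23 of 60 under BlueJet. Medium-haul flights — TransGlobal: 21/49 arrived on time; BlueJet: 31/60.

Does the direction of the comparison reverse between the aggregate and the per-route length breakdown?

Yes

Short-haul: TransGlobal 38/64 = 59.4%, BlueJet 4/5 = 80.0% → BlueJet
Long-haul: TransGlobal 2/8 = 25.0%, BlueJet 23/60 = 38.3% → BlueJet
Medium-haul: TransGlobal 21/49 = 42.9%, BlueJet 31/60 = 51.7% → BlueJet
Overall: TransGlobal 61/121 = 50.4%, BlueJet 58/125 = 46.4% → TransGlobal
BlueJet wins each route group but TransGlobal wins overall — the comparison reverses. BlueJet's flights skew toward long-haul, which has a lower base rate.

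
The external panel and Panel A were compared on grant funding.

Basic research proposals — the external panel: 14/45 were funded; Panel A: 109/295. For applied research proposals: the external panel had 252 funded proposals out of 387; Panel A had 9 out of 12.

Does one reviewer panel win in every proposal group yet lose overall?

Basic research: the external panel 14/45 = 31.1%, Panel A 109/295 = 36.9% → Panel A
Applied research: the external panel 252/387 = 65.1%, Panel A 9/12 = 75.0% → Panel A
Overall: the external panel 266/432 = 61.6%, Panel A 118/307 = 38.4% → the external panel
Panel A wins each proposal group but the external panel wins overall — the comparison reverses. Panel A's proposals skew toward basic research, which has a lower base rate.

Yes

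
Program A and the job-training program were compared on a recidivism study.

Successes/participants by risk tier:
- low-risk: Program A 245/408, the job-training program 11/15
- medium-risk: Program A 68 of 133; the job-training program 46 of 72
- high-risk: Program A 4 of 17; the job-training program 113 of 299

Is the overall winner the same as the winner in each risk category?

Low-risk: Program A 245/408 = 60.0%, the job-training program 11/15 = 73.3% → the job-training program
Medium-risk: Program A 68/133 = 51.1%, the job-training program 46/72 = 63.9% → the job-training program
High-risk: Program A 4/17 = 23.5%, the job-training program 113/299 = 37.8% → the job-training program
Overall: Program A 317/558 = 56.8%, the job-training program 170/386 = 44.0% → Program A
The job-training program wins each risk group but Program A wins overall — the comparison reverses. The job-training program's participants skew toward high-risk, which has a lower base rate.

No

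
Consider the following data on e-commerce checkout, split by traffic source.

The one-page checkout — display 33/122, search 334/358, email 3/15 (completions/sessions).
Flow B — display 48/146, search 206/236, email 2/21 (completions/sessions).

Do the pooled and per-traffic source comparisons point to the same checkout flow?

No

Display: the one-page checkout 33/122 = 27.0%, Flow B 48/146 = 32.9% → Flow B
Search: the one-page checkout 334/358 = 93.3%, Flow B 206/236 = 87.3% → the one-page checkout
Email: the one-page checkout 3/15 = 20.0%, Flow B 2/21 = 9.5% → the one-page checkout
Overall: the one-page checkout 370/495 = 74.7%, Flow B 256/403 = 63.5% → the one-page checkout
Neither sweeps: the one-page checkout wins 2 of 3 groups, Flow B wins 1. The one-page checkout wins overall but not every group — no Simpson reversal.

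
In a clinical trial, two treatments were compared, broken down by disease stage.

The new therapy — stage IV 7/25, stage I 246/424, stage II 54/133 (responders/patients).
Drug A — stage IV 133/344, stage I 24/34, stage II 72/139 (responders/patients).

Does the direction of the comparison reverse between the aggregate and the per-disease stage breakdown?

Stage IV: the new therapy 7/25 = 28.0%, Drug A 133/344 = 38.7% → Drug A
Stage I: the new therapy 246/424 = 58.0%, Drug A 24/34 = 70.6% → Drug A
Stage II: the new therapy 54/133 = 40.6%, Drug A 72/139 = 51.8% → Drug A
Overall: the new therapy 307/582 = 52.7%, Drug A 229/517 = 44.3% → the new therapy
Drug A wins each disease group but the new therapy wins overall — the comparison reverses. Drug A's patients skew toward stage IV, which has a lower base rate.

Yes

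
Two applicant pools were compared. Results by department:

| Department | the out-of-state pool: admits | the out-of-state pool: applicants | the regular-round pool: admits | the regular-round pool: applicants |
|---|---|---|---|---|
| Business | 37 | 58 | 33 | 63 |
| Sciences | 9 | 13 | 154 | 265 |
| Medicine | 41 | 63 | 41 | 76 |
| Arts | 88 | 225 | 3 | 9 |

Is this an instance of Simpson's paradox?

Yes

Business: the out-of-state pool 37/58 = 63.8%, the regular-round pool 33/63 = 52.4% → the out-of-state pool
Sciences: the out-of-state pool 9/13 = 69.2%, the regular-round pool 154/265 = 58.1% → the out-of-state pool
Medicine: the out-of-state pool 41/63 = 65.1%, the regular-round pool 41/76 = 53.9% → the out-of-state pool
Arts: the out-of-state pool 88/225 = 39.1%, the regular-round pool 3/9 = 33.3% → the out-of-state pool
Overall: the out-of-state pool 175/359 = 48.7%, the regular-round pool 231/413 = 55.9% → the regular-round pool
The out-of-state pool wins each department group but the regular-round pool wins overall — the comparison reverses. The out-of-state pool's applicants skew toward Arts, which has a lower base rate.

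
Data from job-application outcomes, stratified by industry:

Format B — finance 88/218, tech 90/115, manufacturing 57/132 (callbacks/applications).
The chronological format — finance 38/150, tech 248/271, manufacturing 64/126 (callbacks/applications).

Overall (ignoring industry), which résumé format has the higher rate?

the chronological format

Finance: Format B 88/218 = 40.4%, the chronological format 38/150 = 25.3% → Format B
Tech: Format B 90/115 = 78.3%, the chronological format 248/271 = 91.5% → the chronological format
Manufacturing: Format B 57/132 = 43.2%, the chronological format 64/126 = 50.8% → the chronological format
Overall: Format B 235/465 = 50.5%, the chronological format 350/547 = 64.0% → the chronological format
(Neither sweeps every industry group, but the chronological format has the higher pooled rate.)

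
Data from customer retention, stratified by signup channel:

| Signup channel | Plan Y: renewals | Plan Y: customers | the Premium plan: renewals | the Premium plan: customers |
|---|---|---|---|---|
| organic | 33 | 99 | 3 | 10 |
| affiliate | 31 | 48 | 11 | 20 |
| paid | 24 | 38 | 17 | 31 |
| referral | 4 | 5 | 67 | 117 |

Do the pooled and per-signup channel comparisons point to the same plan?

Organic: Plan Y 33/99 = 33.3%, the Premium plan 3/10 = 30.0% → Plan Y
Affiliate: Plan Y 31/48 = 64.6%, the Premium plan 11/20 = 55.0% → Plan Y
Paid: Plan Y 24/38 = 63.2%, the Premium plan 17/31 = 54.8% → Plan Y
Referral: Plan Y 4/5 = 80.0%, the Premium plan 67/117 = 57.3% → Plan Y
Overall: Plan Y 92/190 = 48.4%, the Premium plan 98/178 = 55.1% → the Premium plan
Plan Y wins each signup group but the Premium plan wins overall — the comparison reverses. Plan Y's customers skew toward organic, which has a lower base rate.

No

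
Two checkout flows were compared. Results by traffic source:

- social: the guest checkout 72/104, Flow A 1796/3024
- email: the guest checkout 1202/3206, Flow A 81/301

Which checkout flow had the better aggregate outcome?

Social: the guest checkout 72/104 = 69.2%, Flow A 1796/3024 = 59.4% → the guest checkout
Email: the guest checkout 1202/3206 = 37.5%, Flow A 81/301 = 26.9% → the guest checkout
Overall: the guest checkout 1274/3310 = 38.5%, Flow A 1877/3325 = 56.5% → Flow A
(The guest checkout wins every traffic group but Flow A wins overall — the guest checkout's sessions skew toward the low-rate email group.)

Flow A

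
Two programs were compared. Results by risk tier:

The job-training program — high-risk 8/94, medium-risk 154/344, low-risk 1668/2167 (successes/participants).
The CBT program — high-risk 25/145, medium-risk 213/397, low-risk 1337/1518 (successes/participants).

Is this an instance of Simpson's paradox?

No

High-risk: the job-training program 8/94 = 8.5%, the CBT program 25/145 = 17.2% → the CBT program
Medium-risk: the job-training program 154/344 = 44.8%, the CBT program 213/397 = 53.7% → the CBT program
Low-risk: the job-training program 1668/2167 = 77.0%, the CBT program 1337/1518 = 88.1% → the CBT program
Overall: the job-training program 1830/2605 = 70.2%, the CBT program 1575/2060 = 76.5% → the CBT program
The CBT program wins overall and in every risk group — no reversal.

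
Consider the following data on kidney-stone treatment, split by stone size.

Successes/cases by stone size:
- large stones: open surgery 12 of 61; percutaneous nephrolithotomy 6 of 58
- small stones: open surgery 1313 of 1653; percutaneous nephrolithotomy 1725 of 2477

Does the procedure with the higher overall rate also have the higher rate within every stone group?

Large stones: open surgery 12/61 = 19.7%, percutaneous nephrolithotomy 6/58 = 10.3% → open surgery
Small stones: open surgery 1313/1653 = 79.4%, percutaneous nephrolithotomy 1725/2477 = 69.6% → open surgery
Overall: open surgery 1325/1714 = 77.3%, percutaneous nephrolithotomy 1731/2535 = 68.3% → open surgery
Open surgery wins overall and in every stone group — no reversal.

Yes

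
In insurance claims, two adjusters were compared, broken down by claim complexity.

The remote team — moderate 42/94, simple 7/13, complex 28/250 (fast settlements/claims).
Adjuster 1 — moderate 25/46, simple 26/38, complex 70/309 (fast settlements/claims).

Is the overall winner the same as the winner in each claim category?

Yes

Moderate: the remote team 42/94 = 44.7%, Adjuster 1 25/46 = 54.3% → Adjuster 1
Simple: the remote team 7/13 = 53.8%, Adjuster 1 26/38 = 68.4% → Adjuster 1
Complex: the remote team 28/250 = 11.2%, Adjuster 1 70/309 = 22.7% → Adjuster 1
Overall: the remote team 77/357 = 21.6%, Adjuster 1 121/393 = 30.8% → Adjuster 1
Adjuster 1 wins overall and in every claim group — no reversal.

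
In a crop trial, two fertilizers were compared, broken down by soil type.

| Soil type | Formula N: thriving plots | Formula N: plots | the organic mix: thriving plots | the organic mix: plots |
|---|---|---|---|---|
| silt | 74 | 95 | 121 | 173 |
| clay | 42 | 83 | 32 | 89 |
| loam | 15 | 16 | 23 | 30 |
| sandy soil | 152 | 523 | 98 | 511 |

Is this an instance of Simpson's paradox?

No

Silt: Formula N 74/95 = 77.9%, the organic mix 121/173 = 69.9% → Formula N
Clay: Formula N 42/83 = 50.6%, the organic mix 32/89 = 36.0% → Formula N
Loam: Formula N 15/16 = 93.8%, the organic mix 23/30 = 76.7% → Formula N
Sandy soil: Formula N 152/523 = 29.1%, the organic mix 98/511 = 19.2% → Formula N
Overall: Formula N 283/717 = 39.5%, the organic mix 274/803 = 34.1% → Formula N
Formula N wins overall and in every soil group — no reversal.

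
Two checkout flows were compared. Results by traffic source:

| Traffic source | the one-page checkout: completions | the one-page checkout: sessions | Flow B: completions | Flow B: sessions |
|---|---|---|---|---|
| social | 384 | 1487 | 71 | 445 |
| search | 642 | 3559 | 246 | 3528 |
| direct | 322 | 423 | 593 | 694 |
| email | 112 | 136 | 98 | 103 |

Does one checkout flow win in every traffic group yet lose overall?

No

Social: the one-page checkout 384/1487 = 25.8%, Flow B 71/445 = 16.0% → the one-page checkout
Search: the one-page checkout 642/3559 = 18.0%, Flow B 246/3528 = 7.0% → the one-page checkout
Direct: the one-page checkout 322/423 = 76.1%, Flow B 593/694 = 85.4% → Flow B
Email: the one-page checkout 112/136 = 82.4%, Flow B 98/103 = 95.1% → Flow B
Overall: the one-page checkout 1460/5605 = 26.0%, Flow B 1008/4770 = 21.1% → the one-page checkout
Neither sweeps: the one-page checkout wins 2 of 4 groups, Flow B wins 2. The one-page checkout wins overall but not every group — no Simpson reversal.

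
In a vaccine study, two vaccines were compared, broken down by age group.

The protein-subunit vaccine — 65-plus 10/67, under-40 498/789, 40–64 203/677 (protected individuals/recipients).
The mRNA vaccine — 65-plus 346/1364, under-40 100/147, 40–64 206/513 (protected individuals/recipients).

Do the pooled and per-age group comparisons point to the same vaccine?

No

65-plus: the protein-subunit vaccine 10/67 = 14.9%, the mRNA vaccine 346/1364 = 25.4% → the mRNA vaccine
Under-40: the protein-subunit vaccine 498/789 = 63.1%, the mRNA vaccine 100/147 = 68.0% → the mRNA vaccine
40–64: the protein-subunit vaccine 203/677 = 30.0%, the mRNA vaccine 206/513 = 40.2% → the mRNA vaccine
Overall: the protein-subunit vaccine 711/1533 = 46.4%, the mRNA vaccine 652/2024 = 32.2% → the protein-subunit vaccine
The mRNA vaccine wins each age group but the protein-subunit vaccine wins overall — the comparison reverses. The mRNA vaccine's recipients skew toward 65-plus, which has a lower base rate.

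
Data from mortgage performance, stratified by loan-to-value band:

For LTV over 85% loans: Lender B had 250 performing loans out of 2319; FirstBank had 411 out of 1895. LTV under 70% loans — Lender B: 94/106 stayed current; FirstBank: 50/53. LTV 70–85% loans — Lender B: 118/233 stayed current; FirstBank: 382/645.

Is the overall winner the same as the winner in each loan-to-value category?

Yes

LTV over 85%: Lender B 250/2319 = 10.8%, FirstBank 411/1895 = 21.7% → FirstBank
LTV under 70%: Lender B 94/106 = 88.7%, FirstBank 50/53 = 94.3% → FirstBank
LTV 70–85%: Lender B 118/233 = 50.6%, FirstBank 382/645 = 59.2% → FirstBank
Overall: Lender B 462/2658 = 17.4%, FirstBank 843/2593 = 32.5% → FirstBank
FirstBank wins overall and in every loan-to-value group — no reversal.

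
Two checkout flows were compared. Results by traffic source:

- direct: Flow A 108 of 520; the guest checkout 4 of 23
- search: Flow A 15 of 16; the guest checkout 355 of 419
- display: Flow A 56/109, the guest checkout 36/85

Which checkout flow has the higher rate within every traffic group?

Direct: Flow A 108/520 = 20.8%, the guest checkout 4/23 = 17.4% → Flow A
Search: Flow A 15/16 = 93.8%, the guest checkout 355/419 = 84.7% → Flow A
Display: Flow A 56/109 = 51.4%, the guest checkout 36/85 = 42.4% → Flow A
Flow A has the higher rate in all 3 groups.

Flow A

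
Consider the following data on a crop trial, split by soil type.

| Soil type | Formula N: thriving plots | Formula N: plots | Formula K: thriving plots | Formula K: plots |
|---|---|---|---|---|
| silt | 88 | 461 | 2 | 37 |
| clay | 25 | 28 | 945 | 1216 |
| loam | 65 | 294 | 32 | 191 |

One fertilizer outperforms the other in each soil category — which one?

Formula N

Silt: Formula N 88/461 = 19.1%, Formula K 2/37 = 5.4% → Formula N
Clay: Formula N 25/28 = 89.3%, Formula K 945/1216 = 77.7% → Formula N
Loam: Formula N 65/294 = 22.1%, Formula K 32/191 = 16.8% → Formula N
Formula N has the higher rate in all 3 groups.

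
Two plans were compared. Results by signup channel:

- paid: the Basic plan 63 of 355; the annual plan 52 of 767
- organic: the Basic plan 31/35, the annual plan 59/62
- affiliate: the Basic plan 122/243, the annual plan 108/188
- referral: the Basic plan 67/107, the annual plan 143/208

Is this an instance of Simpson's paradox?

Paid: the Basic plan 63/355 = 17.7%, the annual plan 52/767 = 6.8% → the Basic plan
Organic: the Basic plan 31/35 = 88.6%, the annual plan 59/62 = 95.2% → the annual plan
Affiliate: the Basic plan 122/243 = 50.2%, the annual plan 108/188 = 57.4% → the annual plan
Referral: the Basic plan 67/107 = 62.6%, the annual plan 143/208 = 68.8% → the annual plan
Overall: the Basic plan 283/740 = 38.2%, the annual plan 362/1225 = 29.6% → the Basic plan
Neither sweeps: the Basic plan wins 1 of 4 groups, the annual plan wins 3. The Basic plan wins overall but not every group — no Simpson reversal.

No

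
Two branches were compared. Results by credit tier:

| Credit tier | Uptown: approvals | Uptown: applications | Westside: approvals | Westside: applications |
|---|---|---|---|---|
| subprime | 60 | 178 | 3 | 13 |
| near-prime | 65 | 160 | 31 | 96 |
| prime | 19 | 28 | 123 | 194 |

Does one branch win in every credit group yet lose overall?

Yes

Subprime: Uptown 60/178 = 33.7%, Westside 3/13 = 23.1% → Uptown
Near-prime: Uptown 65/160 = 40.6%, Westside 31/96 = 32.3% → Uptown
Prime: Uptown 19/28 = 67.9%, Westside 123/194 = 63.4% → Uptown
Overall: Uptown 144/366 = 39.3%, Westside 157/303 = 51.8% → Westside
Uptown wins each credit group but Westside wins overall — the comparison reverses. Uptown's applications skew toward subprime, which has a lower base rate.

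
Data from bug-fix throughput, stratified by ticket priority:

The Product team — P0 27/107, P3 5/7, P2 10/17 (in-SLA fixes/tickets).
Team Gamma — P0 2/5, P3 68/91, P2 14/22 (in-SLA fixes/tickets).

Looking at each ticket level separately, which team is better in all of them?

Team Gamma

P0: the Product team 27/107 = 25.2%, Team Gamma 2/5 = 40.0% → Team Gamma
P3: the Product team 5/7 = 71.4%, Team Gamma 68/91 = 74.7% → Team Gamma
P2: the Product team 10/17 = 58.8%, Team Gamma 14/22 = 63.6% → Team Gamma
Team Gamma has the higher rate in all 3 groups.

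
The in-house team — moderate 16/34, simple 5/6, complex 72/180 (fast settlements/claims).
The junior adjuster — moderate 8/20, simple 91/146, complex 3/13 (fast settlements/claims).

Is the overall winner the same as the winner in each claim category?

Moderate: the in-house team 16/34 = 47.1%, the junior adjuster 8/20 = 40.0% → the in-house team
Simple: the in-house team 5/6 = 83.3%, the junior adjuster 91/146 = 62.3% → the in-house team
Complex: the in-house team 72/180 = 40.0%, the junior adjuster 3/13 = 23.1% → the in-house team
Overall: the in-house team 93/220 = 42.3%, the junior adjuster 102/179 = 57.0% → the junior adjuster
The in-house team wins each claim group but the junior adjuster wins overall — the comparison reverses. The in-house team's claims skew toward complex, which has a lower base rate.

No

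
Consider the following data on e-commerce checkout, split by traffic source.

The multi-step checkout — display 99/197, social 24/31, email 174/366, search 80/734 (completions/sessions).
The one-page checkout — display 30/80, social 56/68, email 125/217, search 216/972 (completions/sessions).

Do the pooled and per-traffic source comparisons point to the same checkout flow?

No

Display: the multi-step checkout 99/197 = 50.3%, the one-page checkout 30/80 = 37.5% → the multi-step checkout
Social: the multi-step checkout 24/31 = 77.4%, the one-page checkout 56/68 = 82.4% → the one-page checkout
Email: the multi-step checkout 174/366 = 47.5%, the one-page checkout 125/217 = 57.6% → the one-page checkout
Search: the multi-step checkout 80/734 = 10.9%, the one-page checkout 216/972 = 22.2% → the one-page checkout
Overall: the multi-step checkout 377/1328 = 28.4%, the one-page checkout 427/1337 = 31.9% → the one-page checkout
Neither sweeps: the multi-step checkout wins 1 of 4 groups, the one-page checkout wins 3. The one-page checkout wins overall but not every group — no Simpson reversal.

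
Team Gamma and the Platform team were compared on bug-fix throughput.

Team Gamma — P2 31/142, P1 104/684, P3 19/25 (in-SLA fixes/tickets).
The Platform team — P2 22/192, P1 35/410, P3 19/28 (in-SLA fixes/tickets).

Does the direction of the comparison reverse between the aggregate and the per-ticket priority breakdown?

P2: Team Gamma 31/142 = 21.8%, the Platform team 22/192 = 11.5% → Team Gamma
P1: Team Gamma 104/684 = 15.2%, the Platform team 35/410 = 8.5% → Team Gamma
P3: Team Gamma 19/25 = 76.0%, the Platform team 19/28 = 67.9% → Team Gamma
Overall: Team Gamma 154/851 = 18.1%, the Platform team 76/630 = 12.1% → Team Gamma
Team Gamma wins overall and in every ticket group — no reversal.

No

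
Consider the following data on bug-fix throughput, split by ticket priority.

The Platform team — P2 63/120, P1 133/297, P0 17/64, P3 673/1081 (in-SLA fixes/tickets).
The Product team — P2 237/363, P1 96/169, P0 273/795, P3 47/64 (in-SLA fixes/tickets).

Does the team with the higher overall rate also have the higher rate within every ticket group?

P2: the Platform team 63/120 = 52.5%, the Product team 237/363 = 65.3% → the Product team
P1: the Platform team 133/297 = 44.8%, the Product team 96/169 = 56.8% → the Product team
P0: the Platform team 17/64 = 26.6%, the Product team 273/795 = 34.3% → the Product team
P3: the Platform team 673/1081 = 62.3%, the Product team 47/64 = 73.4% → the Product team
Overall: the Platform team 886/1562 = 56.7%, the Product team 653/1391 = 46.9% → the Platform team
The Product team wins each ticket group but the Platform team wins overall — the comparison reverses. The Product team's tickets skew toward P0, which has a lower base rate.

No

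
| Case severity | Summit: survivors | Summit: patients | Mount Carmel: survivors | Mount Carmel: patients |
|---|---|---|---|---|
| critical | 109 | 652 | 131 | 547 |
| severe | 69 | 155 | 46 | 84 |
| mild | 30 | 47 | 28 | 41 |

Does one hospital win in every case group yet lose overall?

Critical: Summit 109/652 = 16.7%, Mount Carmel 131/547 = 23.9% → Mount Carmel
Severe: Summit 69/155 = 44.5%, Mount Carmel 46/84 = 54.8% → Mount Carmel
Mild: Summit 30/47 = 63.8%, Mount Carmel 28/41 = 68.3% → Mount Carmel
Overall: Summit 208/854 = 24.4%, Mount Carmel 205/672 = 30.5% → Mount Carmel
Mount Carmel wins overall and in every case group — no reversal.

No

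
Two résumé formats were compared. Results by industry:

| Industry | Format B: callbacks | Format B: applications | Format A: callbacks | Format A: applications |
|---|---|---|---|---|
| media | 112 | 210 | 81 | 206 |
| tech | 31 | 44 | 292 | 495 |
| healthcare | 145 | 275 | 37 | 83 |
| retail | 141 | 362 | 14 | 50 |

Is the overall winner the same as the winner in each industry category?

Media: Format B 112/210 = 53.3%, Format A 81/206 = 39.3% → Format B
Tech: Format B 31/44 = 70.5%, Format A 292/495 = 59.0% → Format B
Healthcare: Format B 145/275 = 52.7%, Format A 37/83 = 44.6% → Format B
Retail: Format B 141/362 = 39.0%, Format A 14/50 = 28.0% → Format B
Overall: Format B 429/891 = 48.1%, Format A 424/834 = 50.8% → Format A
Format B wins each industry group but Format A wins overall — the comparison reverses. Format B's applications skew toward retail, which has a lower base rate.

No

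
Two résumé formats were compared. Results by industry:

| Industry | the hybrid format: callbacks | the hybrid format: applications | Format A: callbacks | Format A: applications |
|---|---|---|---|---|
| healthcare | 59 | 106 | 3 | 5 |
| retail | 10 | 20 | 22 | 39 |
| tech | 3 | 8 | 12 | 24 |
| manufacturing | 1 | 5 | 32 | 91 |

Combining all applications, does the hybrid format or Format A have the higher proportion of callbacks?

Healthcare: the hybrid format 59/106 = 55.7%, Format A 3/5 = 60.0% → Format A
Retail: the hybrid format 10/20 = 50.0%, Format A 22/39 = 56.4% → Format A
Tech: the hybrid format 3/8 = 37.5%, Format A 12/24 = 50.0% → Format A
Manufacturing: the hybrid format 1/5 = 20.0%, Format A 32/91 = 35.2% → Format A
Overall: the hybrid format 73/139 = 52.5%, Format A 69/159 = 43.4% → the hybrid format
(Format A wins every industry group but the hybrid format wins overall — Format A's applications skew toward the low-rate manufacturing group.)

the hybrid format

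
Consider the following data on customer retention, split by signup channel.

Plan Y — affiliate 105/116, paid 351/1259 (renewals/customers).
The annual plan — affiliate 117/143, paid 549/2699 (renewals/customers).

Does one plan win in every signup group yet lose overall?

Affiliate: Plan Y 105/116 = 90.5%, the annual plan 117/143 = 81.8% → Plan Y
Paid: Plan Y 351/1259 = 27.9%, the annual plan 549/2699 = 20.3% → Plan Y
Overall: Plan Y 456/1375 = 33.2%, the annual plan 666/2842 = 23.4% → Plan Y
Plan Y wins overall and in every signup group — no reversal.

No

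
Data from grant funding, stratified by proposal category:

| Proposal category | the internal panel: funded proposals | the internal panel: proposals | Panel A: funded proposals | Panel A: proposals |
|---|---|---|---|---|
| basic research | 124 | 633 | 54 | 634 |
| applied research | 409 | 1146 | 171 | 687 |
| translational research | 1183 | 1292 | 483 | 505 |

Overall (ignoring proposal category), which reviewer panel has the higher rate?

Basic research: the internal panel 124/633 = 19.6%, Panel A 54/634 = 8.5% → the internal panel
Applied research: the internal panel 409/1146 = 35.7%, Panel A 171/687 = 24.9% → the internal panel
Translational research: the internal panel 1183/1292 = 91.6%, Panel A 483/505 = 95.6% → Panel A
Overall: the internal panel 1716/3071 = 55.9%, Panel A 708/1826 = 38.8% → the internal panel
(Neither sweeps every proposal group, but the internal panel has the higher pooled rate.)

the internal panel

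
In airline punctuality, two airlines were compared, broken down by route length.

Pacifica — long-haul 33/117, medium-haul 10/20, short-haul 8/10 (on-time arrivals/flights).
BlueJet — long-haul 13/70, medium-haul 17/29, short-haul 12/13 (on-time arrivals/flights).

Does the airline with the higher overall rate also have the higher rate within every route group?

No

Long-haul: Pacifica 33/117 = 28.2%, BlueJet 13/70 = 18.6% → Pacifica
Medium-haul: Pacifica 10/20 = 50.0%, BlueJet 17/29 = 58.6% → BlueJet
Short-haul: Pacifica 8/10 = 80.0%, BlueJet 12/13 = 92.3% → BlueJet
Overall: Pacifica 51/147 = 34.7%, BlueJet 42/112 = 37.5% → BlueJet
Neither sweeps: Pacifica wins 1 of 3 groups, BlueJet wins 2. BlueJet wins overall but not every group — no Simpson reversal.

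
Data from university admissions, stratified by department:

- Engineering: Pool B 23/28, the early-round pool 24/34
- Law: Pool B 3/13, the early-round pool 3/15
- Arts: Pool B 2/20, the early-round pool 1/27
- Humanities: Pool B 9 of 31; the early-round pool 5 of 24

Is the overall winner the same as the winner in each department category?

Yes

Engineering: Pool B 23/28 = 82.1%, the early-round pool 24/34 = 70.6% → Pool B
Law: Pool B 3/13 = 23.1%, the early-round pool 3/15 = 20.0% → Pool B
Arts: Pool B 2/20 = 10.0%, the early-round pool 1/27 = 3.7% → Pool B
Humanities: Pool B 9/31 = 29.0%, the early-round pool 5/24 = 20.8% → Pool B
Overall: Pool B 37/92 = 40.2%, the early-round pool 33/100 = 33.0% → Pool B
Pool B wins overall and in every department group — no reversal.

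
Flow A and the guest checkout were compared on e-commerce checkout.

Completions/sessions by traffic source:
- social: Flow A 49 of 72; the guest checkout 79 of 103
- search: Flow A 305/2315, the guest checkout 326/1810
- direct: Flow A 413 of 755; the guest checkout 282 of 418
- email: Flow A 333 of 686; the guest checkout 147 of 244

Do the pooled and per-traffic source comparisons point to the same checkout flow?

Social: Flow A 49/72 = 68.1%, the guest checkout 79/103 = 76.7% → the guest checkout
Search: Flow A 305/2315 = 13.2%, the guest checkout 326/1810 = 18.0% → the guest checkout
Direct: Flow A 413/755 = 54.7%, the guest checkout 282/418 = 67.5% → the guest checkout
Email: Flow A 333/686 = 48.5%, the guest checkout 147/244 = 60.2% → the guest checkout
Overall: Flow A 1100/3828 = 28.7%, the guest checkout 834/2575 = 32.4% → the guest checkout
The guest checkout wins overall and in every traffic group — no reversal.

Yes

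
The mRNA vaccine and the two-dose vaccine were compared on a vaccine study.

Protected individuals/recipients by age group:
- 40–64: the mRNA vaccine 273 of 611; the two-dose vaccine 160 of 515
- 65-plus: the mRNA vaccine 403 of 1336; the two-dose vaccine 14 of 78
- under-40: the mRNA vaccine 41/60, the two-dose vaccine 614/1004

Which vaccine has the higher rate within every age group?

the mRNA vaccine

40–64: the mRNA vaccine 273/611 = 44.7%, the two-dose vaccine 160/515 = 31.1% → the mRNA vaccine
65-plus: the mRNA vaccine 403/1336 = 30.2%, the two-dose vaccine 14/78 = 17.9% → the mRNA vaccine
Under-40: the mRNA vaccine 41/60 = 68.3%, the two-dose vaccine 614/1004 = 61.2% → the mRNA vaccine
The mRNA vaccine has the higher rate in all 3 groups.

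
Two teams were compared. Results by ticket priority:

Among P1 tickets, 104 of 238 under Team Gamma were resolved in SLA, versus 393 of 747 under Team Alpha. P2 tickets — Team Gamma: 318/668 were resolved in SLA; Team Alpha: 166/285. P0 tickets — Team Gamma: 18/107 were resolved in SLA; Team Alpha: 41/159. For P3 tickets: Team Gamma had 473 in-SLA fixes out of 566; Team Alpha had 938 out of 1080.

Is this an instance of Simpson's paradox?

No

P1: Team Gamma 104/238 = 43.7%, Team Alpha 393/747 = 52.6% → Team Alpha
P2: Team Gamma 318/668 = 47.6%, Team Alpha 166/285 = 58.2% → Team Alpha
P0: Team Gamma 18/107 = 16.8%, Team Alpha 41/159 = 25.8% → Team Alpha
P3: Team Gamma 473/566 = 83.6%, Team Alpha 938/1080 = 86.9% → Team Alpha
Overall: Team Gamma 913/1579 = 57.8%, Team Alpha 1538/2271 = 67.7% → Team Alpha
Team Alpha wins overall and in every ticket group — no reversal.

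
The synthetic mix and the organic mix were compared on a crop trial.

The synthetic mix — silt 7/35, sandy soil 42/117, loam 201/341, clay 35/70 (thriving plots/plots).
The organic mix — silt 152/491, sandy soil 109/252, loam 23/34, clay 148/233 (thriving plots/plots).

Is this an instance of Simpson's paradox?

Yes

Silt: the synthetic mix 7/35 = 20.0%, the organic mix 152/491 = 31.0% → the organic mix
Sandy soil: the synthetic mix 42/117 = 35.9%, the organic mix 109/252 = 43.3% → the organic mix
Loam: the synthetic mix 201/341 = 58.9%, the organic mix 23/34 = 67.6% → the organic mix
Clay: the synthetic mix 35/70 = 50.0%, the organic mix 148/233 = 63.5% → the organic mix
Overall: the synthetic mix 285/563 = 50.6%, the organic mix 432/1010 = 42.8% → the synthetic mix
The organic mix wins each soil group but the synthetic mix wins overall — the comparison reverses. The organic mix's plots skew toward silt, which has a lower base rate.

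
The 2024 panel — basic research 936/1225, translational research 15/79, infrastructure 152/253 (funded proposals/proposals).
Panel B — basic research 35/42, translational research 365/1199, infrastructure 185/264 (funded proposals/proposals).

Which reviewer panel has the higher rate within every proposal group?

Panel B

Basic research: the 2024 panel 936/1225 = 76.4%, Panel B 35/42 = 83.3% → Panel B
Translational research: the 2024 panel 15/79 = 19.0%, Panel B 365/1199 = 30.4% → Panel B
Infrastructure: the 2024 panel 152/253 = 60.1%, Panel B 185/264 = 70.1% → Panel B
Panel B has the higher rate in all 3 groups.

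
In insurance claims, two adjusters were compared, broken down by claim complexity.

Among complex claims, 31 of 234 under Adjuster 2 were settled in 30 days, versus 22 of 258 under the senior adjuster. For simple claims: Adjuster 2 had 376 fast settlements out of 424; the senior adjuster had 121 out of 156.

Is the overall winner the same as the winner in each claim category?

Yes

Complex: Adjuster 2 31/234 = 13.2%, the senior adjuster 22/258 = 8.5% → Adjuster 2
Simple: Adjuster 2 376/424 = 88.7%, the senior adjuster 121/156 = 77.6% → Adjuster 2
Overall: Adjuster 2 407/658 = 61.9%, the senior adjuster 143/414 = 34.5% → Adjuster 2
Adjuster 2 wins overall and in every claim group — no reversal.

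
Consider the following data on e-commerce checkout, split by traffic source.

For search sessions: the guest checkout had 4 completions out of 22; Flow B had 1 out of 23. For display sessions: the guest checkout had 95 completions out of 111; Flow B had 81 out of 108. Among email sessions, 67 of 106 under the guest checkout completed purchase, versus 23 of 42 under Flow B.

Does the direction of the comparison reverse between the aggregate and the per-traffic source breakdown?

Search: the guest checkout 4/22 = 18.2%, Flow B 1/23 = 4.3% → the guest checkout
Display: the guest checkout 95/111 = 85.6%, Flow B 81/108 = 75.0% → the guest checkout
Email: the guest checkout 67/106 = 63.2%, Flow B 23/42 = 54.8% → the guest checkout
Overall: the guest checkout 166/239 = 69.5%, Flow B 105/173 = 60.7% → the guest checkout
The guest checkout wins overall and in every traffic group — no reversal.

No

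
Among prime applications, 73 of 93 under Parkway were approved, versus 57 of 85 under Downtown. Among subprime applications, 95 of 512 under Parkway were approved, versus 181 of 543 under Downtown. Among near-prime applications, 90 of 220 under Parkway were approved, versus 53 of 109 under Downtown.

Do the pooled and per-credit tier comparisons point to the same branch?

Prime: Parkway 73/93 = 78.5%, Downtown 57/85 = 67.1% → Parkway
Subprime: Parkway 95/512 = 18.6%, Downtown 181/543 = 33.3% → Downtown
Near-prime: Parkway 90/220 = 40.9%, Downtown 53/109 = 48.6% → Downtown
Overall: Parkway 258/825 = 31.3%, Downtown 291/737 = 39.5% → Downtown
Neither sweeps: Parkway wins 1 of 3 groups, Downtown wins 2. Downtown wins overall but not every group — no Simpson reversal.

No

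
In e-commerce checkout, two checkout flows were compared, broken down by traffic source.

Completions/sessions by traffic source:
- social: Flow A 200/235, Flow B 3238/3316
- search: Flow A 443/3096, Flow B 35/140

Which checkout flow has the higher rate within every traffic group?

Social: Flow A 200/235 = 85.1%, Flow B 3238/3316 = 97.6% → Flow B
Search: Flow A 443/3096 = 14.3%, Flow B 35/140 = 25.0% → Flow B
Flow B has the higher rate in both groups.

Flow B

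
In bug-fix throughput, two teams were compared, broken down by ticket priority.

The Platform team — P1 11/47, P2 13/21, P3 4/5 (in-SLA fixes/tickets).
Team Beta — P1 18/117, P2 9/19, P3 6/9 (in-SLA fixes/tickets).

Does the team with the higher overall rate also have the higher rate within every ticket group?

P1: the Platform team 11/47 = 23.4%, Team Beta 18/117 = 15.4% → the Platform team
P2: the Platform team 13/21 = 61.9%, Team Beta 9/19 = 47.4% → the Platform team
P3: the Platform team 4/5 = 80.0%, Team Beta 6/9 = 66.7% → the Platform team
Overall: the Platform team 28/73 = 38.4%, Team Beta 33/145 = 22.8% → the Platform team
The Platform team wins overall and in every ticket group — no reversal.

Yes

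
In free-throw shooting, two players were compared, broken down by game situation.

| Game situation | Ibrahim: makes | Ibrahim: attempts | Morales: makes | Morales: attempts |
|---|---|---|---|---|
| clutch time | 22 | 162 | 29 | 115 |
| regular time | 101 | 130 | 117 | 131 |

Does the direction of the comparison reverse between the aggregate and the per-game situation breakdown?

No

Clutch time: Ibrahim 22/162 = 13.6%, Morales 29/115 = 25.2% → Morales
Regular time: Ibrahim 101/130 = 77.7%, Morales 117/131 = 89.3% → Morales
Overall: Ibrahim 123/292 = 42.1%, Morales 146/246 = 59.3% → Morales
Morales wins overall and in every game group — no reversal.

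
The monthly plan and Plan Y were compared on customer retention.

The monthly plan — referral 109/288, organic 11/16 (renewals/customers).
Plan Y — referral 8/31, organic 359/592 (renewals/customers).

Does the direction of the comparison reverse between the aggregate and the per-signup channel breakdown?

Referral: the monthly plan 109/288 = 37.8%, Plan Y 8/31 = 25.8% → the monthly plan
Organic: the monthly plan 11/16 = 68.8%, Plan Y 359/592 = 60.6% → the monthly plan
Overall: the monthly plan 120/304 = 39.5%, Plan Y 367/623 = 58.9% → Plan Y
The monthly plan wins each signup group but Plan Y wins overall — the comparison reverses. The monthly plan's customers skew toward referral, which has a lower base rate.

Yes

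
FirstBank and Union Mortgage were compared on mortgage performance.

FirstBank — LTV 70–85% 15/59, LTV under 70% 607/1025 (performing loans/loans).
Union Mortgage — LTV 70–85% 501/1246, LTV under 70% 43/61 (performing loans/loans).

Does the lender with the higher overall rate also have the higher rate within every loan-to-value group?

No

LTV 70–85%: FirstBank 15/59 = 25.4%, Union Mortgage 501/1246 = 40.2% → Union Mortgage
LTV under 70%: FirstBank 607/1025 = 59.2%, Union Mortgage 43/61 = 70.5% → Union Mortgage
Overall: FirstBank 622/1084 = 57.4%, Union Mortgage 544/1307 = 41.6% → FirstBank
Union Mortgage wins each loan-to-value group but FirstBank wins overall — the comparison reverses. Union Mortgage's loans skew toward LTV 70–85%, which has a lower base rate.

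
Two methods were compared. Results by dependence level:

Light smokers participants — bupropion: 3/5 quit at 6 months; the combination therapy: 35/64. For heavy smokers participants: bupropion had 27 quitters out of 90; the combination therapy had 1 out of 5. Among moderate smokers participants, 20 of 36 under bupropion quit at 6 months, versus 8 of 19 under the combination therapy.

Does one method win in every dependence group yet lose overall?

Light smokers: bupropion 3/5 = 60.0%, the combination therapy 35/64 = 54.7% → bupropion
Heavy smokers: bupropion 27/90 = 30.0%, the combination therapy 1/5 = 20.0% → bupropion
Moderate smokers: bupropion 20/36 = 55.6%, the combination therapy 8/19 = 42.1% → bupropion
Overall: bupropion 50/131 = 38.2%, the combination therapy 44/88 = 50.0% → the combination therapy
Bupropion wins each dependence group but the combination therapy wins overall — the comparison reverses. Bupropion's participants skew toward heavy smokers, which has a lower base rate.

Yes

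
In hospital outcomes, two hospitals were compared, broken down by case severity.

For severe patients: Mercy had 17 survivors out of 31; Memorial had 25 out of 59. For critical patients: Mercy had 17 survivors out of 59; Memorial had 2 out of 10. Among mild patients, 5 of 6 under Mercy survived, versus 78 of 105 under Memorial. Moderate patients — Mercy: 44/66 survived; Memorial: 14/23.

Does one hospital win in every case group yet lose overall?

Severe: Mercy 17/31 = 54.8%, Memorial 25/59 = 42.4% → Mercy
Critical: Mercy 17/59 = 28.8%, Memorial 2/10 = 20.0% → Mercy
Mild: Mercy 5/6 = 83.3%, Memorial 78/105 = 74.3% → Mercy
Moderate: Mercy 44/66 = 66.7%, Memorial 14/23 = 60.9% → Mercy
Overall: Mercy 83/162 = 51.2%, Memorial 119/197 = 60.4% → Memorial
Mercy wins each case group but Memorial wins overall — the comparison reverses. Mercy's patients skew toward critical, which has a lower base rate.

Yes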